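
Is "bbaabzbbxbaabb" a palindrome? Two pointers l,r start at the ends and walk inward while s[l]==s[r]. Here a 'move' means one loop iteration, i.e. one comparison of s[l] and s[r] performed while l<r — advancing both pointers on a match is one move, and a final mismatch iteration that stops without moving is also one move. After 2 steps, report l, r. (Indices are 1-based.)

l=3, r=12

[1,14] 'b'=='b' → l++,r--
[2,13] 'b'=='b' → l++,r--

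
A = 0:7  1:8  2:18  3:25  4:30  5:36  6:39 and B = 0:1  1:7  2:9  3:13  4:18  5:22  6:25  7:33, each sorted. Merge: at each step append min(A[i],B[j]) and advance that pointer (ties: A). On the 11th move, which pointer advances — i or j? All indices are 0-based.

j

[i=0,j=0] A[i]=7>B[j]=1 take 1 → j++
[i=0,j=1] A[i]=7<=B[j]=7 take 7 → i++
[i=1,j=1] A[i]=8>B[j]=7 take 7 → j++
[i=1,j=2] A[i]=8<=B[j]=9 take 8 → i++
[i=2,j=2] A[i]=18>B[j]=9 take 9 → j++
[i=2,j=3] A[i]=18>B[j]=13 take 13 → j++
[i=2,j=4] A[i]=18<=B[j]=18 take 18 → i++
[i=3,j=4] A[i]=25>B[j]=18 take 18 → j++
[i=3,j=5] A[i]=25>B[j]=22 take 22 → j++
[i=3,j=6] A[i]=25<=B[j]=25 take 25 → i++
[i=4,j=6] A[i]=30>B[j]=25 take 25 → j++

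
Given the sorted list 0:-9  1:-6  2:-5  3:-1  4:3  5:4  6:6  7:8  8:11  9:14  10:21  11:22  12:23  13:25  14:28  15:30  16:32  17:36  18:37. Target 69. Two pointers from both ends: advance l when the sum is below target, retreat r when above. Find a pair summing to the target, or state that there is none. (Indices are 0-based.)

[0,18] -9+37=28 <69 → l++
[1,18] -6+37=31 <69 → l++
[2,18] -5+37=32 <69 → l++
[3,18] -1+37=36 <69 → l++
[4,18] 3+37=40 <69 → l++
[5,18] 4+37=41 <69 → l++
[6,18] 6+37=43 <69 → l++
[7,18] 8+37=45 <69 → l++
[8,18] 11+37=48 <69 → l++
[9,18] 14+37=51 <69 → l++
[10,18] 21+37=58 <69 → l++
[11,18] 22+37=59 <69 → l++
[12,18] 23+37=60 <69 → l++
[13,18] 25+37=62 <69 → l++
[14,18] 28+37=65 <69 → l++
[15,18] 30+37=67 <69 → l++
[16,18] 32+37=69 → found

(32, 37)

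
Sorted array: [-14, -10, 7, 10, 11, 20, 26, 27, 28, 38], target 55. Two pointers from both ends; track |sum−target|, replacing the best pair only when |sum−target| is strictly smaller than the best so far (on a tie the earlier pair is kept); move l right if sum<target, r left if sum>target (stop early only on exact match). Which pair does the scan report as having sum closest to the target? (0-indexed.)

l=0 r=9: -14+38=24 d=31 *, l++
l=1 r=9: -10+38=28 d=27 *, l++
l=2 r=9: 7+38=45 d=10 *, l++
l=3 r=9: 10+38=48 d=7 *, l++
l=4 r=9: 11+38=49 d=6 *, l++
l=5 r=9: 20+38=58 d=3 *, r--
l=5 r=8: 20+28=48 d=7, l++
l=6 r=8: 26+28=54 d=1 *, l++
l=7 r=8: 27+28=55 d=0 *, stop

pair (27, 28) with sum 55 (|Δ|=0)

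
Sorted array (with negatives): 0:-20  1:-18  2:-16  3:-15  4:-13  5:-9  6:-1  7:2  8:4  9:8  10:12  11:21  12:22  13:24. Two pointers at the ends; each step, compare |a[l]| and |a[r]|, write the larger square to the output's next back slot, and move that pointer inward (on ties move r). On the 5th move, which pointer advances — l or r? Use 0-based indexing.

l=0 r=13: |-20|<=|24| out[13]=576, r--
l=0 r=12: |-20|<=|22| out[12]=484, r--
l=0 r=11: |-20|<=|21| out[11]=441, r--
l=0 r=10: |-20|>|12| out[10]=400, l++
l=1 r=10: |-18|>|12| out[9]=324, l++

l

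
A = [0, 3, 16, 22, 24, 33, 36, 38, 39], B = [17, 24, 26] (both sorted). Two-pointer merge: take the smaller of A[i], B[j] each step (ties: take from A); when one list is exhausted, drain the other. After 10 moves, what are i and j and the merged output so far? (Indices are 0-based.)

i=7, j=3, merged so far=[0, 3, 16, 17, 22, 24, 24, 26, 33, 36]

i=0 j=0: A[i]=0<=B[j]=17 take 0, i++
i=1 j=0: A[i]=3<=B[j]=17 take 3, i++
i=2 j=0: A[i]=16<=B[j]=17 take 16, i++
i=3 j=0: A[i]=22>B[j]=17 take 17, j++
i=3 j=1: A[i]=22<=B[j]=24 take 22, i++
i=4 j=1: A[i]=24<=B[j]=24 take 24, i++
i=5 j=1: A[i]=33>B[j]=24 take 24, j++
i=5 j=2: A[i]=33>B[j]=26 take 26, j++
i=5 j=3: B done, take A[i]=33, i++
i=6 j=3: B done, take A[i]=36, i++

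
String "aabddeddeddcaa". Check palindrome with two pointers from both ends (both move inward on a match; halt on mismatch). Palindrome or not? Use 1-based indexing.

[1,14] 'a'=='a' → l++,r--
[2,13] 'a'=='a' → l++,r--
[3,12] 'b'!='c' → stop

not a palindrome (mismatch at 3,12)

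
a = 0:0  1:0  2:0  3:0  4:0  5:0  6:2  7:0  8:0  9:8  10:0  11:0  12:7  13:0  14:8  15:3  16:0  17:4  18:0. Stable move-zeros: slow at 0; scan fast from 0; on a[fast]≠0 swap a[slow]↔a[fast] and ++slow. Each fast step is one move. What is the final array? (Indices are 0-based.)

(s=0,f=0) a[fast]=0 → fast++
(s=0,f=1) a[fast]=0 → fast++
(s=0,f=2) a[fast]=0 → fast++
(s=0,f=3) a[fast]=0 → fast++
(s=0,f=4) a[fast]=0 → fast++
(s=0,f=5) a[fast]=0 → fast++
(s=0,f=6) a[fast]=2≠0 swap→a[0]=2 → slow++,fast++
(s=1,f=7) a[fast]=0 → fast++
(s=1,f=8) a[fast]=0 → fast++
(s=1,f=9) a[fast]=8≠0 swap→a[1]=8 → slow++,fast++
(s=2,f=10) a[fast]=0 → fast++
(s=2,f=11) a[fast]=0 → fast++
(s=2,f=12) a[fast]=7≠0 swap→a[2]=7 → slow++,fast++
(s=3,f=13) a[fast]=0 → fast++
(s=3,f=14) a[fast]=8≠0 swap→a[3]=8 → slow++,fast++
(s=4,f=15) a[fast]=3≠0 swap→a[4]=3 → slow++,fast++
(s=5,f=16) a[fast]=0 → fast++
(s=5,f=17) a[fast]=4≠0 swap→a[5]=4 → slow++,fast++
(s=6,f=18) a[fast]=0 → fast++

[2, 8, 7, 8, 3, 4, 0, 0, 0, 0, 0, 0, 0, 0, 0, 0, 0, 0, 0]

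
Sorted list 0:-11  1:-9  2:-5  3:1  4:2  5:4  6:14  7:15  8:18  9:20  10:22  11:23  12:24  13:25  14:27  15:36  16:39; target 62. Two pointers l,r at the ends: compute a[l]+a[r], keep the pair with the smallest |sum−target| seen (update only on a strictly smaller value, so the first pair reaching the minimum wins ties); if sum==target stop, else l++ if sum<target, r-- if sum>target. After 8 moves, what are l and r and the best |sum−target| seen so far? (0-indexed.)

l=0 r=16: -11+39=28 d=34 *, l++
l=1 r=16: -9+39=30 d=32 *, l++
l=2 r=16: -5+39=34 d=28 *, l++
l=3 r=16: 1+39=40 d=22 *, l++
l=4 r=16: 2+39=41 d=21 *, l++
l=5 r=16: 4+39=43 d=19 *, l++
l=6 r=16: 14+39=53 d=9 *, l++
l=7 r=16: 15+39=54 d=8 *, l++

l=8, r=16, best |Δ|=8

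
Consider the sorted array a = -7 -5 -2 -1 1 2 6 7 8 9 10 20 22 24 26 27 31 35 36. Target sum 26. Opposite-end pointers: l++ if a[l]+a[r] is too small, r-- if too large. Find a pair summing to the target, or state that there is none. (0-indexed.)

(-5, 31)

[0,18] -7+36=29 >26 → r--
[0,17] -7+35=28 >26 → r--
[0,16] -7+31=24 <26 → l++
[1,16] -5+31=26 → found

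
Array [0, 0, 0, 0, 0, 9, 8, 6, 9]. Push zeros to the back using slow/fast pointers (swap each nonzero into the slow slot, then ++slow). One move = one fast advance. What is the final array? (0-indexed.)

[9, 8, 6, 9, 0, 0, 0, 0, 0]

(s=0,f=0) a[fast]=0 → fast++
(s=0,f=1) a[fast]=0 → fast++
(s=0,f=2) a[fast]=0 → fast++
(s=0,f=3) a[fast]=0 → fast++
(s=0,f=4) a[fast]=0 → fast++
(s=0,f=5) a[fast]=9≠0 swap→a[0]=9 → slow++,fast++
(s=1,f=6) a[fast]=8≠0 swap→a[1]=8 → slow++,fast++
(s=2,f=7) a[fast]=6≠0 swap→a[2]=6 → slow++,fast++
(s=3,f=8) a[fast]=9≠0 swap→a[3]=9 → slow++,fast++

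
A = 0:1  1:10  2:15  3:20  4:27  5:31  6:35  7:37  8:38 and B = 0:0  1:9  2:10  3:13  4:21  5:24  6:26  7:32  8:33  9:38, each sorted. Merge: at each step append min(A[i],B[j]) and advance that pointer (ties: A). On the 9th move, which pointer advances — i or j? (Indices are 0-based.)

j

[i=0,j=0] A[i]=1>B[j]=0 take 0 → j++
[i=0,j=1] A[i]=1<=B[j]=9 take 1 → i++
[i=1,j=1] A[i]=10>B[j]=9 take 9 → j++
[i=1,j=2] A[i]=10<=B[j]=10 take 10 → i++
[i=2,j=2] A[i]=15>B[j]=10 take 10 → j++
[i=2,j=3] A[i]=15>B[j]=13 take 13 → j++
[i=2,j=4] A[i]=15<=B[j]=21 take 15 → i++
[i=3,j=4] A[i]=20<=B[j]=21 take 20 → i++
[i=4,j=4] A[i]=27>B[j]=21 take 21 → j++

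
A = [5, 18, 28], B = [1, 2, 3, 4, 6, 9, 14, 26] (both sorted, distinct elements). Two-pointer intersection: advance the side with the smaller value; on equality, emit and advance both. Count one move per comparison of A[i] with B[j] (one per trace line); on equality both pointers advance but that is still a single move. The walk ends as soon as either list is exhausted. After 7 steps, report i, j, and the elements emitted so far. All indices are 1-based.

[i=1,j=1] 5>1 → j++
[i=1,j=2] 5>2 → j++
[i=1,j=3] 5>3 → j++
[i=1,j=4] 5>4 → j++
[i=1,j=5] 5<6 → i++
[i=2,j=5] 18>6 → j++
[i=2,j=6] 18>9 → j++

i=2, j=7, emitted=[]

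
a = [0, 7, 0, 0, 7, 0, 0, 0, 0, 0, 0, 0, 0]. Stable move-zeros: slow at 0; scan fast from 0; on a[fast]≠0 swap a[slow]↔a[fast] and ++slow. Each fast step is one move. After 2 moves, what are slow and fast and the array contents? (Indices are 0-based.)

slow=0 fast=0: a[fast]=0, fast++
slow=0 fast=1: a[fast]=7≠0 swap→a[0]=7, slow++,fast++

slow=1, fast=2, a=[7, 0, 0, 0, 7, 0, 0, 0, 0, 0, 0, 0, 0]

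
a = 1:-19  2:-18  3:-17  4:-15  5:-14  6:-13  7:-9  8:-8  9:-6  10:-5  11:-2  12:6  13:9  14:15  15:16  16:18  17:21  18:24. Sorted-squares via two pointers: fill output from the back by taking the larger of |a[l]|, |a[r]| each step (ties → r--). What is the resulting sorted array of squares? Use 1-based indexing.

[1,18] |-19|<=|24| out[18]=576 → r--
[1,17] |-19|<=|21| out[17]=441 → r--
[1,16] |-19|>|18| out[16]=361 → l++
[2,16] |-18|<=|18| out[15]=324 → r--
[2,15] |-18|>|16| out[14]=324 → l++
[3,15] |-17|>|16| out[13]=289 → l++
[4,15] |-15|<=|16| out[12]=256 → r--
[4,14] |-15|<=|15| out[11]=225 → r--
[4,13] |-15|>|9| out[10]=225 → l++
[5,13] |-14|>|9| out[9]=196 → l++
[6,13] |-13|>|9| out[8]=169 → l++
[7,13] |-9|<=|9| out[7]=81 → r--
[7,12] |-9|>|6| out[6]=81 → l++
[8,12] |-8|>|6| out[5]=64 → l++
[9,12] |-6|<=|6| out[4]=36 → r--
[9,11] |-6|>|-2| out[3]=36 → l++
[10,11] |-5|>|-2| out[2]=25 → l++
[11,11] |-2|<=|-2| out[1]=4 → r--

[4, 25, 36, 36, 64, 81, 81, 169, 196, 225, 225, 256, 289, 324, 324, 361, 441, 576]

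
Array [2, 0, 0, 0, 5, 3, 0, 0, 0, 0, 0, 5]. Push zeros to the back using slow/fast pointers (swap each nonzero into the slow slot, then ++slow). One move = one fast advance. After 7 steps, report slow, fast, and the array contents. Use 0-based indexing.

slow=0 fast=0: a[fast]=2≠0 swap→a[0]=2, slow++,fast++
slow=1 fast=1: a[fast]=0, fast++
slow=1 fast=2: a[fast]=0, fast++
slow=1 fast=3: a[fast]=0, fast++
slow=1 fast=4: a[fast]=5≠0 swap→a[1]=5, slow++,fast++
slow=2 fast=5: a[fast]=3≠0 swap→a[2]=3, slow++,fast++
slow=3 fast=6: a[fast]=0, fast++

slow=3, fast=7, a=[2, 5, 3, 0, 0, 0, 0, 0, 0, 0, 0, 5]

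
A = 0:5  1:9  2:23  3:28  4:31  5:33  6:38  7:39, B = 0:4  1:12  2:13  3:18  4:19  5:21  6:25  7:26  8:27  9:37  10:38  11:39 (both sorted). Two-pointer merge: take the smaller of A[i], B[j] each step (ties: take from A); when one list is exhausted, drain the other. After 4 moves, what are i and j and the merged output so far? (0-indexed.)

i=2, j=2, merged so far=[4, 5, 9, 12]

i=0 j=0: A[i]=5>B[j]=4 take 4, j++
i=0 j=1: A[i]=5<=B[j]=12 take 5, i++
i=1 j=1: A[i]=9<=B[j]=12 take 9, i++
i=2 j=1: A[i]=23>B[j]=12 take 12, j++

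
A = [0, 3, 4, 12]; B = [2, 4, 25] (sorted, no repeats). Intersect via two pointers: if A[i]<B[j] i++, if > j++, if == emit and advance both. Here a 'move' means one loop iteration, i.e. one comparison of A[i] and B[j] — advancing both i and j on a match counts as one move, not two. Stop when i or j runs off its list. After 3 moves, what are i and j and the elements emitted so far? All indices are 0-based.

i=2, j=1, emitted=[]

[i=0,j=0] 0<2 → i++
[i=1,j=0] 3>2 → j++
[i=1,j=1] 3<4 → i++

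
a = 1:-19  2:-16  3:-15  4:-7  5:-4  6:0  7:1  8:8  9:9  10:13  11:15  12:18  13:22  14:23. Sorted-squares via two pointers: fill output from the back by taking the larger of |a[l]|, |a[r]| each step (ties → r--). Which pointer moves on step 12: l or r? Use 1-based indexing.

l

l=1 r=14: |-19|<=|23| out[14]=529, r--
l=1 r=13: |-19|<=|22| out[13]=484, r--
l=1 r=12: |-19|>|18| out[12]=361, l++
l=2 r=12: |-16|<=|18| out[11]=324, r--
l=2 r=11: |-16|>|15| out[10]=256, l++
l=3 r=11: |-15|<=|15| out[9]=225, r--
l=3 r=10: |-15|>|13| out[8]=225, l++
l=4 r=10: |-7|<=|13| out[7]=169, r--
l=4 r=9: |-7|<=|9| out[6]=81, r--
l=4 r=8: |-7|<=|8| out[5]=64, r--
l=4 r=7: |-7|>|1| out[4]=49, l++
l=5 r=7: |-4|>|1| out[3]=16, l++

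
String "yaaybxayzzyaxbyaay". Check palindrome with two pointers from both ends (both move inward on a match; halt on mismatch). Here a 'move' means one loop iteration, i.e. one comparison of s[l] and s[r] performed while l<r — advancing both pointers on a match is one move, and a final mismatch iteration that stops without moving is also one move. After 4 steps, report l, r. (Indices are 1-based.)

l=5, r=14

[1,18] 'y'=='y' → l++,r--
[2,17] 'a'=='a' → l++,r--
[3,16] 'a'=='a' → l++,r--
[4,15] 'y'=='y' → l++,r--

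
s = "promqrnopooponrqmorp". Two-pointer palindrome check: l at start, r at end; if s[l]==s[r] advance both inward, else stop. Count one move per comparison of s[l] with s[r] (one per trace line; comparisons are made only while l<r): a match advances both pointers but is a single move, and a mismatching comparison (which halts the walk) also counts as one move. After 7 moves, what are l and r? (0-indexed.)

l=0 r=19: 'p'=='p', l++,r--
l=1 r=18: 'r'=='r', l++,r--
l=2 r=17: 'o'=='o', l++,r--
l=3 r=16: 'm'=='m', l++,r--
l=4 r=15: 'q'=='q', l++,r--
l=5 r=14: 'r'=='r', l++,r--
l=6 r=13: 'n'=='n', l++,r--

l=7, r=12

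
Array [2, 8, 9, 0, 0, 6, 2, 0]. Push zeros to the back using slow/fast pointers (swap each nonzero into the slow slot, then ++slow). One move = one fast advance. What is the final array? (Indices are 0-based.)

[2, 8, 9, 6, 2, 0, 0, 0]

slow=0 fast=0: a[fast]=2≠0 swap→a[0]=2, slow++,fast++
slow=1 fast=1: a[fast]=8≠0 swap→a[1]=8, slow++,fast++
slow=2 fast=2: a[fast]=9≠0 swap→a[2]=9, slow++,fast++
slow=3 fast=3: a[fast]=0, fast++
slow=3 fast=4: a[fast]=0, fast++
slow=3 fast=5: a[fast]=6≠0 swap→a[3]=6, slow++,fast++
slow=4 fast=6: a[fast]=2≠0 swap→a[4]=2, slow++,fast++
slow=5 fast=7: a[fast]=0, fast++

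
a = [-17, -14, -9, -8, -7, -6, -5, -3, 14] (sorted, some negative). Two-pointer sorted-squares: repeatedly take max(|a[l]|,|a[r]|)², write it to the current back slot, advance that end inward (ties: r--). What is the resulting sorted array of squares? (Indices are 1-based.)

l=1 r=9: |-17|>|14| out[9]=289, l++
l=2 r=9: |-14|<=|14| out[8]=196, r--
l=2 r=8: |-14|>|-3| out[7]=196, l++
l=3 r=8: |-9|>|-3| out[6]=81, l++
l=4 r=8: |-8|>|-3| out[5]=64, l++
l=5 r=8: |-7|>|-3| out[4]=49, l++
l=6 r=8: |-6|>|-3| out[3]=36, l++
l=7 r=8: |-5|>|-3| out[2]=25, l++
l=8 r=8: |-3|<=|-3| out[1]=9, r--

[9, 25, 36, 49, 64, 81, 196, 196, 289]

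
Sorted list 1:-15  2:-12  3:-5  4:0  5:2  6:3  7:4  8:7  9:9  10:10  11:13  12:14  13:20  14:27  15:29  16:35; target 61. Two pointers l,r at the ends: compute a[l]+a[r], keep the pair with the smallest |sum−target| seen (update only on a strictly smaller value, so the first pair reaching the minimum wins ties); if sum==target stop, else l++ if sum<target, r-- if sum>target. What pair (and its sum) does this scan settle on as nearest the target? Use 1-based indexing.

pair (27, 35) with sum 62 (|Δ|=1)

l=1 r=16: -15+35=20 d=41 *, l++
l=2 r=16: -12+35=23 d=38 *, l++
l=3 r=16: -5+35=30 d=31 *, l++
l=4 r=16: 0+35=35 d=26 *, l++
l=5 r=16: 2+35=37 d=24 *, l++
l=6 r=16: 3+35=38 d=23 *, l++
l=7 r=16: 4+35=39 d=22 *, l++
l=8 r=16: 7+35=42 d=19 *, l++
l=9 r=16: 9+35=44 d=17 *, l++
l=10 r=16: 10+35=45 d=16 *, l++
l=11 r=16: 13+35=48 d=13 *, l++
l=12 r=16: 14+35=49 d=12 *, l++
l=13 r=16: 20+35=55 d=6 *, l++
l=14 r=16: 27+35=62 d=1 *, r--
l=14 r=15: 27+29=56 d=5, l++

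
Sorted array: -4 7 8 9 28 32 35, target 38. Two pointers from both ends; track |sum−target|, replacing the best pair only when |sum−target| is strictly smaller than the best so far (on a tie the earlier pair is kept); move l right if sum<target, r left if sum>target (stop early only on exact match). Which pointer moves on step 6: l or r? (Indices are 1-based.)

l

[1,7] -4+35=31 d=7 * → l++
[2,7] 7+35=42 d=4 * → r--
[2,6] 7+32=39 d=1 * → r--
[2,5] 7+28=35 d=3 → l++
[3,5] 8+28=36 d=2 → l++
[4,5] 9+28=37 d=1 → l++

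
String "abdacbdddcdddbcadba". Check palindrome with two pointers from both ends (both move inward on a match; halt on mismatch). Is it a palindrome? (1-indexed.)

l=1 r=19: 'a'=='a', l++,r--
l=2 r=18: 'b'=='b', l++,r--
l=3 r=17: 'd'=='d', l++,r--
l=4 r=16: 'a'=='a', l++,r--
l=5 r=15: 'c'=='c', l++,r--
l=6 r=14: 'b'=='b', l++,r--
l=7 r=13: 'd'=='d', l++,r--
l=8 r=12: 'd'=='d', l++,r--
l=9 r=11: 'd'=='d', l++,r--

palindrome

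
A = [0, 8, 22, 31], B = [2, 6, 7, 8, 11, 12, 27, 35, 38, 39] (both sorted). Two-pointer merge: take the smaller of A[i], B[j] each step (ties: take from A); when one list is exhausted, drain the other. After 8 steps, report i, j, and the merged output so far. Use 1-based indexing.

[i=1,j=1] A[i]=0<=B[j]=2 take 0 → i++
[i=2,j=1] A[i]=8>B[j]=2 take 2 → j++
[i=2,j=2] A[i]=8>B[j]=6 take 6 → j++
[i=2,j=3] A[i]=8>B[j]=7 take 7 → j++
[i=2,j=4] A[i]=8<=B[j]=8 take 8 → i++
[i=3,j=4] A[i]=22>B[j]=8 take 8 → j++
[i=3,j=5] A[i]=22>B[j]=11 take 11 → j++
[i=3,j=6] A[i]=22>B[j]=12 take 12 → j++

i=3, j=7, merged so far=[0, 2, 6, 7, 8, 8, 11, 12]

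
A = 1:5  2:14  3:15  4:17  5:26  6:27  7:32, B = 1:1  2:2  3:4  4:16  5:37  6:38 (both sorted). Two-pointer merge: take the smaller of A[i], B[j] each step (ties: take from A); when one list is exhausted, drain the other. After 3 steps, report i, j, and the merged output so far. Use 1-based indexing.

i=1, j=4, merged so far=[1, 2, 4]

i=1 j=1: A[i]=5>B[j]=1 take 1, j++
i=1 j=2: A[i]=5>B[j]=2 take 2, j++
i=1 j=3: A[i]=5>B[j]=4 take 4, j++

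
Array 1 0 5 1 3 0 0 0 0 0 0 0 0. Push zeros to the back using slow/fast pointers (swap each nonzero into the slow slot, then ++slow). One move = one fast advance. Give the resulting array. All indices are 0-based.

(s=0,f=0) a[fast]=1≠0 swap→a[0]=1 → slow++,fast++
(s=1,f=1) a[fast]=0 → fast++
(s=1,f=2) a[fast]=5≠0 swap→a[1]=5 → slow++,fast++
(s=2,f=3) a[fast]=1≠0 swap→a[2]=1 → slow++,fast++
(s=3,f=4) a[fast]=3≠0 swap→a[3]=3 → slow++,fast++
(s=4,f=5) a[fast]=0 → fast++
(s=4,f=6) a[fast]=0 → fast++
(s=4,f=7) a[fast]=0 → fast++
(s=4,f=8) a[fast]=0 → fast++
(s=4,f=9) a[fast]=0 → fast++
(s=4,f=10) a[fast]=0 → fast++
(s=4,f=11) a[fast]=0 → fast++
(s=4,f=12) a[fast]=0 → fast++

[1, 5, 1, 3, 0, 0, 0, 0, 0, 0, 0, 0, 0]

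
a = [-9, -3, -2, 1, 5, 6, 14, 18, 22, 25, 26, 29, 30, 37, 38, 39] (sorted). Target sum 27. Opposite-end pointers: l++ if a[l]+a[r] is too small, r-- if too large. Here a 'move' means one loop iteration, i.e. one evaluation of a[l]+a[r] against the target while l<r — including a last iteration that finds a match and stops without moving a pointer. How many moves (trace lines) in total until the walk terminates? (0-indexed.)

[0,15] -9+39=30 >27 → r--
[0,14] -9+38=29 >27 → r--
[0,13] -9+37=28 >27 → r--
[0,12] -9+30=21 <27 → l++
[1,12] -3+30=27 → found

5 moves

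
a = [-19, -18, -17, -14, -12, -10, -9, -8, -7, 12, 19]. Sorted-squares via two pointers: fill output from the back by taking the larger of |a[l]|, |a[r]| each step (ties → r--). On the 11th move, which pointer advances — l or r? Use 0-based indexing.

r

l=0 r=10: |-19|<=|19| out[10]=361, r--
l=0 r=9: |-19|>|12| out[9]=361, l++
l=1 r=9: |-18|>|12| out[8]=324, l++
l=2 r=9: |-17|>|12| out[7]=289, l++
l=3 r=9: |-14|>|12| out[6]=196, l++
l=4 r=9: |-12|<=|12| out[5]=144, r--
l=4 r=8: |-12|>|-7| out[4]=144, l++
l=5 r=8: |-10|>|-7| out[3]=100, l++
l=6 r=8: |-9|>|-7| out[2]=81, l++
l=7 r=8: |-8|>|-7| out[1]=64, l++
l=8 r=8: |-7|<=|-7| out[0]=49, r--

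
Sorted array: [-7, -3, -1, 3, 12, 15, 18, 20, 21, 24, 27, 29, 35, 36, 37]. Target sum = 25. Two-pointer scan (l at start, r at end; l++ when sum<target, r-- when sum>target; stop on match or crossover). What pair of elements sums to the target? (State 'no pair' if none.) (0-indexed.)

no pair

l=0 r=14: -7+37=30 >25, r--
l=0 r=13: -7+36=29 >25, r--
l=0 r=12: -7+35=28 >25, r--
l=0 r=11: -7+29=22 <25, l++
l=1 r=11: -3+29=26 >25, r--
l=1 r=10: -3+27=24 <25, l++
l=2 r=10: -1+27=26 >25, r--
l=2 r=9: -1+24=23 <25, l++
l=3 r=9: 3+24=27 >25, r--
l=3 r=8: 3+21=24 <25, l++
l=4 r=8: 12+21=33 >25, r--
l=4 r=7: 12+20=32 >25, r--
l=4 r=6: 12+18=30 >25, r--
l=4 r=5: 12+15=27 >25, r--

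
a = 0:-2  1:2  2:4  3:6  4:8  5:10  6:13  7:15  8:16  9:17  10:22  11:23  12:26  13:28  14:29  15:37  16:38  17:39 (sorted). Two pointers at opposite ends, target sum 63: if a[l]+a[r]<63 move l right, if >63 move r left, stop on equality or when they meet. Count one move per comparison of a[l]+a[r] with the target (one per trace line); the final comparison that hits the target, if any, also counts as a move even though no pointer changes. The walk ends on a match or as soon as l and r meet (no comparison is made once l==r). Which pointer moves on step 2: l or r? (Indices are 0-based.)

l

l=0 r=17: -2+39=37 <63, l++
l=1 r=17: 2+39=41 <63, l++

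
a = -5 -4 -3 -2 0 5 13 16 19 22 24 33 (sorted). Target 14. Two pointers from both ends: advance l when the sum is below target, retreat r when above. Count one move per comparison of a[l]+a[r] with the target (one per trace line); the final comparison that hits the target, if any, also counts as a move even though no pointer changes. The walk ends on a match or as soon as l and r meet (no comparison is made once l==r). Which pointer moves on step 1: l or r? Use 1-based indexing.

r

l=1 r=12: -5+33=28 >14, r--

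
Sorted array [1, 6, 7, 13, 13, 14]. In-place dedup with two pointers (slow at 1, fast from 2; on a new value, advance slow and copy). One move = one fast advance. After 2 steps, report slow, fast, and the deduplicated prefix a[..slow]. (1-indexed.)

slow=1 fast=2: a[fast]=6≠a[slow]=1 write a[2]=6, slow++,fast++
slow=2 fast=3: a[fast]=7≠a[slow]=6 write a[3]=7, slow++,fast++

slow=3, fast=4, prefix=[1, 6, 7]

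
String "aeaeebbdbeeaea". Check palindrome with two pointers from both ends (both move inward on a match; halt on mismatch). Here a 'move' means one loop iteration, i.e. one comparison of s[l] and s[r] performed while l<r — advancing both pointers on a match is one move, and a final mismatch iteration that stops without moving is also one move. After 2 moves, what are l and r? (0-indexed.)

[0,13] 'a'=='a' → l++,r--
[1,12] 'e'=='e' → l++,r--

l=2, r=11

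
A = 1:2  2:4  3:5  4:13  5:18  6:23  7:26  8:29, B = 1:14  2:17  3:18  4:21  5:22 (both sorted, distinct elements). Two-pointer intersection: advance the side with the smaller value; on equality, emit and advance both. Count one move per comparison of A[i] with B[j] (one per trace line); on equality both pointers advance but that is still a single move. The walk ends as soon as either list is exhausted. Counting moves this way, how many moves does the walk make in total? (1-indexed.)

[i=1,j=1] 2<14 → i++
[i=2,j=1] 4<14 → i++
[i=3,j=1] 5<14 → i++
[i=4,j=1] 13<14 → i++
[i=5,j=1] 18>14 → j++
[i=5,j=2] 18>17 → j++
[i=5,j=3] 18==18 emit → i++,j++
[i=6,j=4] 23>21 → j++
[i=6,j=5] 23>22 → j++

9 moves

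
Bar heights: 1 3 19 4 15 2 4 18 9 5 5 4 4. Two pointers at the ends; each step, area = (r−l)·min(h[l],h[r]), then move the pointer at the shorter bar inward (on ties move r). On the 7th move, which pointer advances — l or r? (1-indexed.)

[1,13] min(1,4)*12=12 best=12 * → l++
[2,13] min(3,4)*11=33 best=33 * → l++
[3,13] min(19,4)*10=40 best=40 * → r--
[3,12] min(19,4)*9=36 best=40 → r--
[3,11] min(19,5)*8=40 best=40 → r--
[3,10] min(19,5)*7=35 best=40 → r--
[3,9] min(19,9)*6=54 best=54 * → r--

r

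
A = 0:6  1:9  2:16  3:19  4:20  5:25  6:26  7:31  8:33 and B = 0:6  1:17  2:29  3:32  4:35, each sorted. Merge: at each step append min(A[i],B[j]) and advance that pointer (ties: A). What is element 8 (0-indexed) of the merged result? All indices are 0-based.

merged[8] = 26

i=0 j=0: A[i]=6<=B[j]=6 take 6, i++
i=1 j=0: A[i]=9>B[j]=6 take 6, j++
i=1 j=1: A[i]=9<=B[j]=17 take 9, i++
i=2 j=1: A[i]=16<=B[j]=17 take 16, i++
i=3 j=1: A[i]=19>B[j]=17 take 17, j++
i=3 j=2: A[i]=19<=B[j]=29 take 19, i++
i=4 j=2: A[i]=20<=B[j]=29 take 20, i++
i=5 j=2: A[i]=25<=B[j]=29 take 25, i++
i=6 j=2: A[i]=26<=B[j]=29 take 26, i++
i=7 j=2: A[i]=31>B[j]=29 take 29, j++
i=7 j=3: A[i]=31<=B[j]=32 take 31, i++
i=8 j=3: A[i]=33>B[j]=32 take 32, j++
i=8 j=4: A[i]=33<=B[j]=35 take 33, i++
i=9 j=4: A done, take B[j]=35, j++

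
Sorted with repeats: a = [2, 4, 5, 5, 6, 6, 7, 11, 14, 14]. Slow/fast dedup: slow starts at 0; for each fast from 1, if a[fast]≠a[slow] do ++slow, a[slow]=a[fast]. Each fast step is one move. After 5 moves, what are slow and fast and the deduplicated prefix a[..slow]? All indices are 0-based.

slow=3, fast=6, prefix=[2, 4, 5, 6]

slow=0 fast=1: a[fast]=4≠a[slow]=2 write a[1]=4, slow++,fast++
slow=1 fast=2: a[fast]=5≠a[slow]=4 write a[2]=5, slow++,fast++
slow=2 fast=3: a[fast]=5=a[slow] dup, fast++
slow=2 fast=4: a[fast]=6≠a[slow]=5 write a[3]=6, slow++,fast++
slow=3 fast=5: a[fast]=6=a[slow] dup, fast++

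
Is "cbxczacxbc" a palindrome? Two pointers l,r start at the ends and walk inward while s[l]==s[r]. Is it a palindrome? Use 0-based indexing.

l=0 r=9: 'c'=='c', l++,r--
l=1 r=8: 'b'=='b', l++,r--
l=2 r=7: 'x'=='x', l++,r--
l=3 r=6: 'c'=='c', l++,r--
l=4 r=5: 'z'!='a', stop

not a palindrome (mismatch at 4,5)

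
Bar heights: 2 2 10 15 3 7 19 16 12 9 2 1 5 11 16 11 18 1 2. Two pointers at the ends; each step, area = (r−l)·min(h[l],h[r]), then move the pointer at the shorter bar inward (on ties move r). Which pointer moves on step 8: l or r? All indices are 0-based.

[0,18] min(2,2)*18=36 best=36 * → r--
[0,17] min(2,1)*17=17 best=36 → r--
[0,16] min(2,18)*16=32 best=36 → l++
[1,16] min(2,18)*15=30 best=36 → l++
[2,16] min(10,18)*14=140 best=140 * → l++
[3,16] min(15,18)*13=195 best=195 * → l++
[4,16] min(3,18)*12=36 best=195 → l++
[5,16] min(7,18)*11=77 best=195 → l++

l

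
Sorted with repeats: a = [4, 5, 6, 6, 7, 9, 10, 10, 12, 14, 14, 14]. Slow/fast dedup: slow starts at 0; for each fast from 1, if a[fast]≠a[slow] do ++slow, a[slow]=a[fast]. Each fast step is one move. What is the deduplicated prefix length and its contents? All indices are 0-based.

length 8; prefix = [4, 5, 6, 7, 9, 10, 12, 14]

slow=0 fast=1: a[fast]=5≠a[slow]=4 write a[1]=5, slow++,fast++
slow=1 fast=2: a[fast]=6≠a[slow]=5 write a[2]=6, slow++,fast++
slow=2 fast=3: a[fast]=6=a[slow] dup, fast++
slow=2 fast=4: a[fast]=7≠a[slow]=6 write a[3]=7, slow++,fast++
slow=3 fast=5: a[fast]=9≠a[slow]=7 write a[4]=9, slow++,fast++
slow=4 fast=6: a[fast]=10≠a[slow]=9 write a[5]=10, slow++,fast++
slow=5 fast=7: a[fast]=10=a[slow] dup, fast++
slow=5 fast=8: a[fast]=12≠a[slow]=10 write a[6]=12, slow++,fast++
slow=6 fast=9: a[fast]=14≠a[slow]=12 write a[7]=14, slow++,fast++
slow=7 fast=10: a[fast]=14=a[slow] dup, fast++
slow=7 fast=11: a[fast]=14=a[slow] dup, fast++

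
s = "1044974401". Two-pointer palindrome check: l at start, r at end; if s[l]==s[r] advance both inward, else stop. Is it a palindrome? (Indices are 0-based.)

[0,9] '1'=='1' → l++,r--
[1,8] '0'=='0' → l++,r--
[2,7] '4'=='4' → l++,r--
[3,6] '4'=='4' → l++,r--
[4,5] '9'!='7' → stop

not a palindrome (mismatch at 4,5)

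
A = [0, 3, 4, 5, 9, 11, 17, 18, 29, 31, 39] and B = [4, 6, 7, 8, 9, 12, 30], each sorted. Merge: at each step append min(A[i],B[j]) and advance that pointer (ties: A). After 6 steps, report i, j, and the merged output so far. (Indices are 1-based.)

i=1 j=1: A[i]=0<=B[j]=4 take 0, i++
i=2 j=1: A[i]=3<=B[j]=4 take 3, i++
i=3 j=1: A[i]=4<=B[j]=4 take 4, i++
i=4 j=1: A[i]=5>B[j]=4 take 4, j++
i=4 j=2: A[i]=5<=B[j]=6 take 5, i++
i=5 j=2: A[i]=9>B[j]=6 take 6, j++

i=5, j=3, merged so far=[0, 3, 4, 4, 5, 6]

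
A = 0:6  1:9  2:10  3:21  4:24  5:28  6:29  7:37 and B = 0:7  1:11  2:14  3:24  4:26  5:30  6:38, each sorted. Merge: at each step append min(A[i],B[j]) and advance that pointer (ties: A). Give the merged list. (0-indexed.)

[6, 7, 9, 10, 11, 14, 21, 24, 24, 26, 28, 29, 30, 37, 38]

i=0 j=0: A[i]=6<=B[j]=7 take 6, i++
i=1 j=0: A[i]=9>B[j]=7 take 7, j++
i=1 j=1: A[i]=9<=B[j]=11 take 9, i++
i=2 j=1: A[i]=10<=B[j]=11 take 10, i++
i=3 j=1: A[i]=21>B[j]=11 take 11, j++
i=3 j=2: A[i]=21>B[j]=14 take 14, j++
i=3 j=3: A[i]=21<=B[j]=24 take 21, i++
i=4 j=3: A[i]=24<=B[j]=24 take 24, i++
i=5 j=3: A[i]=28>B[j]=24 take 24, j++
i=5 j=4: A[i]=28>B[j]=26 take 26, j++
i=5 j=5: A[i]=28<=B[j]=30 take 28, i++
i=6 j=5: A[i]=29<=B[j]=30 take 29, i++
i=7 j=5: A[i]=37>B[j]=30 take 30, j++
i=7 j=6: A[i]=37<=B[j]=38 take 37, i++
i=8 j=6: A done, take B[j]=38, j++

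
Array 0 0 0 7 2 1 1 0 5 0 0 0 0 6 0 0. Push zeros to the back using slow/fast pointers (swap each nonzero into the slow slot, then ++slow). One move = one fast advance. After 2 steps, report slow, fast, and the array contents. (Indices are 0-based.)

slow=0, fast=2, a=[0, 0, 0, 7, 2, 1, 1, 0, 5, 0, 0, 0, 0, 6, 0, 0]

(s=0,f=0) a[fast]=0 → fast++
(s=0,f=1) a[fast]=0 → fast++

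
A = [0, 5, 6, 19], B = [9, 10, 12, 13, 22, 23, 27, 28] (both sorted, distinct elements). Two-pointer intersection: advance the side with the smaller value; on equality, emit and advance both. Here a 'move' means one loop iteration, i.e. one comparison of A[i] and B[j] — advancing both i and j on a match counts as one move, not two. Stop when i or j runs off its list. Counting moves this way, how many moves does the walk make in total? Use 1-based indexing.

i=1 j=1: 0<9, i++
i=2 j=1: 5<9, i++
i=3 j=1: 6<9, i++
i=4 j=1: 19>9, j++
i=4 j=2: 19>10, j++
i=4 j=3: 19>12, j++
i=4 j=4: 19>13, j++
i=4 j=5: 19<22, i++

8 moves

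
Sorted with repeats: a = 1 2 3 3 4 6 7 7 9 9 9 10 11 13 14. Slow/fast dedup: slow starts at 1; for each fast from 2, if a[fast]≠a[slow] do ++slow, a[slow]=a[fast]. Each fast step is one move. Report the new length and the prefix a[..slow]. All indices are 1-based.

slow=1 fast=2: a[fast]=2≠a[slow]=1 write a[2]=2, slow++,fast++
slow=2 fast=3: a[fast]=3≠a[slow]=2 write a[3]=3, slow++,fast++
slow=3 fast=4: a[fast]=3=a[slow] dup, fast++
slow=3 fast=5: a[fast]=4≠a[slow]=3 write a[4]=4, slow++,fast++
slow=4 fast=6: a[fast]=6≠a[slow]=4 write a[5]=6, slow++,fast++
slow=5 fast=7: a[fast]=7≠a[slow]=6 write a[6]=7, slow++,fast++
slow=6 fast=8: a[fast]=7=a[slow] dup, fast++
slow=6 fast=9: a[fast]=9≠a[slow]=7 write a[7]=9, slow++,fast++
slow=7 fast=10: a[fast]=9=a[slow] dup, fast++
slow=7 fast=11: a[fast]=9=a[slow] dup, fast++
slow=7 fast=12: a[fast]=10≠a[slow]=9 write a[8]=10, slow++,fast++
slow=8 fast=13: a[fast]=11≠a[slow]=10 write a[9]=11, slow++,fast++
slow=9 fast=14: a[fast]=13≠a[slow]=11 write a[10]=13, slow++,fast++
slow=10 fast=15: a[fast]=14≠a[slow]=13 write a[11]=14, slow++,fast++

length 11; prefix = [1, 2, 3, 4, 6, 7, 9, 10, 11, 13, 14]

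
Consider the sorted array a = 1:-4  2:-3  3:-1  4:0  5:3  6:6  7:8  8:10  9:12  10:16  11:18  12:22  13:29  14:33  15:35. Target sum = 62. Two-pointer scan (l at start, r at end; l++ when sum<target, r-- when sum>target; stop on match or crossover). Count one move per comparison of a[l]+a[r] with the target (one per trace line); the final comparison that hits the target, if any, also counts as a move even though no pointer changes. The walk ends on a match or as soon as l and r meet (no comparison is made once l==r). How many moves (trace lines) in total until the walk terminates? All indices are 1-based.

[1,15] -4+35=31 <62 → l++
[2,15] -3+35=32 <62 → l++
[3,15] -1+35=34 <62 → l++
[4,15] 0+35=35 <62 → l++
[5,15] 3+35=38 <62 → l++
[6,15] 6+35=41 <62 → l++
[7,15] 8+35=43 <62 → l++
[8,15] 10+35=45 <62 → l++
[9,15] 12+35=47 <62 → l++
[10,15] 16+35=51 <62 → l++
[11,15] 18+35=53 <62 → l++
[12,15] 22+35=57 <62 → l++
[13,15] 29+35=64 >62 → r--
[13,14] 29+33=62 → found

14 moves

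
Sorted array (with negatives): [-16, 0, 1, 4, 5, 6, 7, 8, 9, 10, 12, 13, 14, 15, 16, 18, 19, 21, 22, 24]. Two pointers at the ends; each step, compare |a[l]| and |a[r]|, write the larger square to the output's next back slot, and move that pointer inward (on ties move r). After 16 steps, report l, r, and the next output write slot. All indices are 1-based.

l=1 r=20: |-16|<=|24| out[20]=576, r--
l=1 r=19: |-16|<=|22| out[19]=484, r--
l=1 r=18: |-16|<=|21| out[18]=441, r--
l=1 r=17: |-16|<=|19| out[17]=361, r--
l=1 r=16: |-16|<=|18| out[16]=324, r--
l=1 r=15: |-16|<=|16| out[15]=256, r--
l=1 r=14: |-16|>|15| out[14]=256, l++
l=2 r=14: |0|<=|15| out[13]=225, r--
l=2 r=13: |0|<=|14| out[12]=196, r--
l=2 r=12: |0|<=|13| out[11]=169, r--
l=2 r=11: |0|<=|12| out[10]=144, r--
l=2 r=10: |0|<=|10| out[9]=100, r--
l=2 r=9: |0|<=|9| out[8]=81, r--
l=2 r=8: |0|<=|8| out[7]=64, r--
l=2 r=7: |0|<=|7| out[6]=49, r--
l=2 r=6: |0|<=|6| out[5]=36, r--

l=2, r=5, next write slot=4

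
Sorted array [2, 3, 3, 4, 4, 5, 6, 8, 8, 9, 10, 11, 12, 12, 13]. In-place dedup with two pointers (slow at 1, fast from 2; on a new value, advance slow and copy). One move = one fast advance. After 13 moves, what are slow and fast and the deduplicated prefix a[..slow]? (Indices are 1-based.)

slow=10, fast=15, prefix=[2, 3, 4, 5, 6, 8, 9, 10, 11, 12]

(s=1,f=2) a[fast]=3≠a[slow]=2 write a[2]=3 → slow++,fast++
(s=2,f=3) a[fast]=3=a[slow] dup → fast++
(s=2,f=4) a[fast]=4≠a[slow]=3 write a[3]=4 → slow++,fast++
(s=3,f=5) a[fast]=4=a[slow] dup → fast++
(s=3,f=6) a[fast]=5≠a[slow]=4 write a[4]=5 → slow++,fast++
(s=4,f=7) a[fast]=6≠a[slow]=5 write a[5]=6 → slow++,fast++
(s=5,f=8) a[fast]=8≠a[slow]=6 write a[6]=8 → slow++,fast++
(s=6,f=9) a[fast]=8=a[slow] dup → fast++
(s=6,f=10) a[fast]=9≠a[slow]=8 write a[7]=9 → slow++,fast++
(s=7,f=11) a[fast]=10≠a[slow]=9 write a[8]=10 → slow++,fast++
(s=8,f=12) a[fast]=11≠a[slow]=10 write a[9]=11 → slow++,fast++
(s=9,f=13) a[fast]=12≠a[slow]=11 write a[10]=12 → slow++,fast++
(s=10,f=14) a[fast]=12=a[slow] dup → fast++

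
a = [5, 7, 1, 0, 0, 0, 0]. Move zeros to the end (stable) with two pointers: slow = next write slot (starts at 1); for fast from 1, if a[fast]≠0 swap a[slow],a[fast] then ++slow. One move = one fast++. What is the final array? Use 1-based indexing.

[5, 7, 1, 0, 0, 0, 0]

slow=1 fast=1: a[fast]=5≠0 swap→a[1]=5, slow++,fast++
slow=2 fast=2: a[fast]=7≠0 swap→a[2]=7, slow++,fast++
slow=3 fast=3: a[fast]=1≠0 swap→a[3]=1, slow++,fast++
slow=4 fast=4: a[fast]=0, fast++
slow=4 fast=5: a[fast]=0, fast++
slow=4 fast=6: a[fast]=0, fast++
slow=4 fast=7: a[fast]=0, fast++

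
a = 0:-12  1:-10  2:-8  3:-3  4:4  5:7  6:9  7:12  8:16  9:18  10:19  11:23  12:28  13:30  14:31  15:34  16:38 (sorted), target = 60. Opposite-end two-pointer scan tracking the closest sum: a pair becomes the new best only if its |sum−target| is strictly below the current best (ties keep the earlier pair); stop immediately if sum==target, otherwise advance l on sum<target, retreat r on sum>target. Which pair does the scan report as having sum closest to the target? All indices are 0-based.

[0,16] -12+38=26 d=34 * → l++
[1,16] -10+38=28 d=32 * → l++
[2,16] -8+38=30 d=30 * → l++
[3,16] -3+38=35 d=25 * → l++
[4,16] 4+38=42 d=18 * → l++
[5,16] 7+38=45 d=15 * → l++
[6,16] 9+38=47 d=13 * → l++
[7,16] 12+38=50 d=10 * → l++
[8,16] 16+38=54 d=6 * → l++
[9,16] 18+38=56 d=4 * → l++
[10,16] 19+38=57 d=3 * → l++
[11,16] 23+38=61 d=1 * → r--
[11,15] 23+34=57 d=3 → l++
[12,15] 28+34=62 d=2 → r--
[12,14] 28+31=59 d=1 → l++
[13,14] 30+31=61 d=1 → r--

pair (23, 38) with sum 61 (|Δ|=1)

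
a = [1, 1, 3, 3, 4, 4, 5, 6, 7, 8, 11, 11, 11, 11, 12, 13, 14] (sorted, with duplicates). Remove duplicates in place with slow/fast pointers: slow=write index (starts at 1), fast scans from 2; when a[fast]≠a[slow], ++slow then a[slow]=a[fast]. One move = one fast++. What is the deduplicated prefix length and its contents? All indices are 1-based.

slow=1 fast=2: a[fast]=1=a[slow] dup, fast++
slow=1 fast=3: a[fast]=3≠a[slow]=1 write a[2]=3, slow++,fast++
slow=2 fast=4: a[fast]=3=a[slow] dup, fast++
slow=2 fast=5: a[fast]=4≠a[slow]=3 write a[3]=4, slow++,fast++
slow=3 fast=6: a[fast]=4=a[slow] dup, fast++
slow=3 fast=7: a[fast]=5≠a[slow]=4 write a[4]=5, slow++,fast++
slow=4 fast=8: a[fast]=6≠a[slow]=5 write a[5]=6, slow++,fast++
slow=5 fast=9: a[fast]=7≠a[slow]=6 write a[6]=7, slow++,fast++
slow=6 fast=10: a[fast]=8≠a[slow]=7 write a[7]=8, slow++,fast++
slow=7 fast=11: a[fast]=11≠a[slow]=8 write a[8]=11, slow++,fast++
slow=8 fast=12: a[fast]=11=a[slow] dup, fast++
slow=8 fast=13: a[fast]=11=a[slow] dup, fast++
slow=8 fast=14: a[fast]=11=a[slow] dup, fast++
slow=8 fast=15: a[fast]=12≠a[slow]=11 write a[9]=12, slow++,fast++
slow=9 fast=16: a[fast]=13≠a[slow]=12 write a[10]=13, slow++,fast++
slow=10 fast=17: a[fast]=14≠a[slow]=13 write a[11]=14, slow++,fast++

length 11; prefix = [1, 3, 4, 5, 6, 7, 8, 11, 12, 13, 14]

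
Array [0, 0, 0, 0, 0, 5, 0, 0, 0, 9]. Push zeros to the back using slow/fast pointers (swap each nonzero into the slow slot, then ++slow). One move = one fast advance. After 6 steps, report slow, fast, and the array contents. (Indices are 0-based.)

slow=1, fast=6, a=[5, 0, 0, 0, 0, 0, 0, 0, 0, 9]

(s=0,f=0) a[fast]=0 → fast++
(s=0,f=1) a[fast]=0 → fast++
(s=0,f=2) a[fast]=0 → fast++
(s=0,f=3) a[fast]=0 → fast++
(s=0,f=4) a[fast]=0 → fast++
(s=0,f=5) a[fast]=5≠0 swap→a[0]=5 → slow++,fast++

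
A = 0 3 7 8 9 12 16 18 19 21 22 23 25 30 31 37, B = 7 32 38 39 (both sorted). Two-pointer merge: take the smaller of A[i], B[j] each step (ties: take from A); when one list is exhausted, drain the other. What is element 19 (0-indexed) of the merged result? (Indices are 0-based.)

i=0 j=0: A[i]=0<=B[j]=7 take 0, i++
i=1 j=0: A[i]=3<=B[j]=7 take 3, i++
i=2 j=0: A[i]=7<=B[j]=7 take 7, i++
i=3 j=0: A[i]=8>B[j]=7 take 7, j++
i=3 j=1: A[i]=8<=B[j]=32 take 8, i++
i=4 j=1: A[i]=9<=B[j]=32 take 9, i++
i=5 j=1: A[i]=12<=B[j]=32 take 12, i++
i=6 j=1: A[i]=16<=B[j]=32 take 16, i++
i=7 j=1: A[i]=18<=B[j]=32 take 18, i++
i=8 j=1: A[i]=19<=B[j]=32 take 19, i++
i=9 j=1: A[i]=21<=B[j]=32 take 21, i++
i=10 j=1: A[i]=22<=B[j]=32 take 22, i++
i=11 j=1: A[i]=23<=B[j]=32 take 23, i++
i=12 j=1: A[i]=25<=B[j]=32 take 25, i++
i=13 j=1: A[i]=30<=B[j]=32 take 30, i++
i=14 j=1: A[i]=31<=B[j]=32 take 31, i++
i=15 j=1: A[i]=37>B[j]=32 take 32, j++
i=15 j=2: A[i]=37<=B[j]=38 take 37, i++
i=16 j=2: A done, take B[j]=38, j++
i=16 j=3: A done, take B[j]=39, j++

merged[19] = 39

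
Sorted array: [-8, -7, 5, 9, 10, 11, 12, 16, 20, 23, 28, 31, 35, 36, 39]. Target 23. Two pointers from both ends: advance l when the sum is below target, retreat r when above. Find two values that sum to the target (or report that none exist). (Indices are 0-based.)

(-8, 31)

l=0 r=14: -8+39=31 >23, r--
l=0 r=13: -8+36=28 >23, r--
l=0 r=12: -8+35=27 >23, r--
l=0 r=11: -8+31=23, found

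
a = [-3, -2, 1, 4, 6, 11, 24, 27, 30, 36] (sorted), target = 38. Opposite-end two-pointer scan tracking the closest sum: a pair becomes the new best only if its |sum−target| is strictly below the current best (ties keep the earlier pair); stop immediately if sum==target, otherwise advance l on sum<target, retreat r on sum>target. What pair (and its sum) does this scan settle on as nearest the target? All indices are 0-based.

pair (11, 27) with sum 38 (|Δ|=0)

l=0 r=9: -3+36=33 d=5 *, l++
l=1 r=9: -2+36=34 d=4 *, l++
l=2 r=9: 1+36=37 d=1 *, l++
l=3 r=9: 4+36=40 d=2, r--
l=3 r=8: 4+30=34 d=4, l++
l=4 r=8: 6+30=36 d=2, l++
l=5 r=8: 11+30=41 d=3, r--
l=5 r=7: 11+27=38 d=0 *, stop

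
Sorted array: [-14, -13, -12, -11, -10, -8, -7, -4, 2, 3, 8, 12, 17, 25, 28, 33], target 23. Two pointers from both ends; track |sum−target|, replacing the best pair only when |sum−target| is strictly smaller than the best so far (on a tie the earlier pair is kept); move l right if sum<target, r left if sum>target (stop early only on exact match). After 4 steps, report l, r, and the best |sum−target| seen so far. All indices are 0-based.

l=4, r=15, best |Δ|=1

l=0 r=15: -14+33=19 d=4 *, l++
l=1 r=15: -13+33=20 d=3 *, l++
l=2 r=15: -12+33=21 d=2 *, l++
l=3 r=15: -11+33=22 d=1 *, l++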